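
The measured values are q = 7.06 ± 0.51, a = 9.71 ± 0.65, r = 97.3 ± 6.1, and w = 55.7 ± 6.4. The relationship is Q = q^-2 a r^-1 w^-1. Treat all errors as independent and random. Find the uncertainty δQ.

7.41e-06

Products/powers → add relative errors in quadrature, weighted by exponent:
  (-2·δq/q)² = (-2×0.0722)² = 0.0209;  (1·δa/a)² = (1×0.0669)² = 0.00448;  (-1·δr/r)² = (-1×0.0627)² = 0.00393;  (-1·δw/w)² = (-1×0.115)² = 0.0132
δQ/Q = √(0.0425) = 0.206
Q = 3.59e-05, so δQ = 0.206 × 3.59e-05 = 7.41e-06.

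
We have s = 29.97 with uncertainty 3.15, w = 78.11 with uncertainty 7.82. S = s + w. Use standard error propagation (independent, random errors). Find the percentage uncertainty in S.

7.80%

Absolute uncertainties add in quadrature for a linear combination:
  (δs)² = 9.92;  (δw)² = 61.2
δS = √(71.1) = 8.43
S = 108.1, so δS/S = 8.43/108.1 = 0.0780.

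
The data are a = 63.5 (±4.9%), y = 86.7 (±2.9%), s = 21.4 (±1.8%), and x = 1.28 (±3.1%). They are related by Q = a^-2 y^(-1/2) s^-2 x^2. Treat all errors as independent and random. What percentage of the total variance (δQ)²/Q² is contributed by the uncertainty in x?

(δQ/Q)² = (-2·δa/a)² + (−½·δy/y)² + (-2·δs/s)² + (2·δx/x)²
  a term: (-2×0.0490)² = 0.00960
  y term: (-0.5×0.0290)² = 0.000210
  s term: (-2×0.0180)² = 0.00130
  x term: (2×0.0310)² = 0.00384
Total = 0.0150. Share from x = 0.00384/0.0150 = 0.257.

25.7%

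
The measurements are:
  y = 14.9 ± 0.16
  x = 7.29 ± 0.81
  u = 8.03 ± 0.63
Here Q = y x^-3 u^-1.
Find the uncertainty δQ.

Products/powers → add relative errors in quadrature, weighted by exponent:
  (1·δy/y)² = (1×0.0107)² = 0.000115;  (-3·δx/x)² = (-3×0.111)² = 0.111;  (-1·δu/u)² = (-1×0.0785)² = 0.00616
δQ/Q = √(0.117) = 0.343
Q = 0.00479, so δQ = 0.343 × 0.00479 = 0.00164.

0.00164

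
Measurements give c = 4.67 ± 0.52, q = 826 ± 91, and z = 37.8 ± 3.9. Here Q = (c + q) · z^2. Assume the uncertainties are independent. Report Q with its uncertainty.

(1.19 ± 0.277) × 10^6

Let u = c + q = 831. δu = √(δc² + δq²) = √(0.270 + 8280) = 91.0, so δu/u = 0.110.
Q is then a monomial in u, z:
δQ/Q = √((δu/u)² + (2·δz/z)²) = √(0.0120 + 0.0426) = 0.234
Q = 1.19e+06, so δQ = 0.234 × 1.19e+06 = 2.77e+05.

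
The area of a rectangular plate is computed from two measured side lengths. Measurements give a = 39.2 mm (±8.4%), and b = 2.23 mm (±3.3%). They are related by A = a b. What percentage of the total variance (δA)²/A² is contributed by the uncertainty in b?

(δA/A)² = (1·δa/a)² + (1·δb/b)²
  a term: (1×0.0840)² = 0.00706
  b term: (1×0.0330)² = 0.00109
Total = 0.00815. Share from b = 0.00109/0.00815 = 0.134.

13.4%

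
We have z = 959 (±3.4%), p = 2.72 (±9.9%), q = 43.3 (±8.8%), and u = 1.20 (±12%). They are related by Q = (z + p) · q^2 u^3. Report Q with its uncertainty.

(3.12 ± 1.25) × 10^6

Let w = z + p = 962. δw = √(δz² + δp²) = √(1060 + 0.0725) = 32.6, so δw/w = 0.0339.
Q is then a monomial in w, q, u:
δQ/Q = √((δw/w)² + (2·δq/q)² + (3·δu/u)²) = √(0.00115 + 0.0310 + 0.130) = 0.402
Q = 3.12e+06, so δQ = 0.402 × 3.12e+06 = 1.25e+06.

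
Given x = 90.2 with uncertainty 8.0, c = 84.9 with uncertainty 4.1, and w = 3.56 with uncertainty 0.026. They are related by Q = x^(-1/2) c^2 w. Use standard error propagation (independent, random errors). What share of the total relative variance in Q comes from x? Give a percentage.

(δQ/Q)² = (−½·δx/x)² + (2·δc/c)² + (1·δw/w)²
  x term: (-0.5×0.0887)² = 0.00197
  c term: (2×0.0483)² = 0.00933
  w term: (1×0.00730)² = 5.33e-05
Total = 0.0113. Share from x = 0.00197/0.0113 = 0.173.

17.3%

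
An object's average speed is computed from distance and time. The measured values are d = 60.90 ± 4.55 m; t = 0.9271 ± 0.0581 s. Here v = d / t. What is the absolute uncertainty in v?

6.41 m/s

v is a product of powers, so relative uncertainties combine in quadrature:
  (1·δd/d)² = (1×0.0747)² = 0.00558;  (-1·δt/t)² = (-1×0.0627)² = 0.00393
δv/v = √(0.00951) = 0.0975
v = 65.69 m/s, so δv = 0.0975 × 65.69 = 6.41 m/s.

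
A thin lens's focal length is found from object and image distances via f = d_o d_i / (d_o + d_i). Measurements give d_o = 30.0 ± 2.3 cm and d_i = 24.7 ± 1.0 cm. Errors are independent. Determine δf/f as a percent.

4.11%

∂f/∂d_o = (d_i/(d_o+d_i))² = 0.204;  ∂f/∂d_i = (d_o/(d_o+d_i))² = 0.301
δf = √((∂f/∂d_o · δd_o)² + (∂f/∂d_i · δd_i)²) = √(0.220 + 0.0905) = 0.557 cm
f = 13.5 cm, so δf/f = 0.557/13.5 = 0.0411.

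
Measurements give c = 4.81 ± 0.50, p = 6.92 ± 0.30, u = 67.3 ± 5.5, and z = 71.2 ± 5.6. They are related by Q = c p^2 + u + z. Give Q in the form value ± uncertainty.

Let w = c·p^2 = 230. δw/w = √((1·δc/c)² + (2·δp/p)²) = √(0.0108 + 0.00752) = 0.135, so δw = 31.2.
Q = w + u + z: δQ = √(δw² + δu² + δz²) = √(972 + 30.2 + 31.4) = 32.2
Q = 369.

369 ± 32.2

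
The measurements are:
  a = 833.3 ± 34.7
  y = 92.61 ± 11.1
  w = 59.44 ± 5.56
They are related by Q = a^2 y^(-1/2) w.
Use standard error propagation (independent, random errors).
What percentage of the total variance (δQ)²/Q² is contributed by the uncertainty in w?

45.4%

(δQ/Q)² = (2·δa/a)² + (−½·δy/y)² + (1·δw/w)²
  a term: (2×0.0416)² = 0.00694
  y term: (-0.5×0.120)² = 0.00359
  w term: (1×0.0935)² = 0.00875
Total = 0.0193. Share from w = 0.00875/0.0193 = 0.454.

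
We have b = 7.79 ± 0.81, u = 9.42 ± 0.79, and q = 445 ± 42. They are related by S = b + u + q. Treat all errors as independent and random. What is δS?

42.0

Each term contributes (cᵢ δxᵢ)² to (δS)²:
  (δb)² = 0.656;  (δu)² = 0.624;  (δq)² = 1760
δS = √(1770) = 42.0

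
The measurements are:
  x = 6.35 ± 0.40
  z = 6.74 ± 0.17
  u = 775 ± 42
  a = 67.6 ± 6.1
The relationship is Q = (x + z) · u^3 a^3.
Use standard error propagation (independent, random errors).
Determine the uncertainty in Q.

5.98e+14

Let w = x + z = 13.1. δw = √(δx² + δz²) = √(0.160 + 0.0289) = 0.435, so δw/w = 0.0332.
Q is then a monomial in w, u, a:
δQ/Q = √((δw/w)² + (3·δu/u)² + (3·δa/a)²) = √(0.00110 + 0.0264 + 0.0733) = 0.318
Q = 1.88e+15, so δQ = 0.318 × 1.88e+15 = 5.98e+14.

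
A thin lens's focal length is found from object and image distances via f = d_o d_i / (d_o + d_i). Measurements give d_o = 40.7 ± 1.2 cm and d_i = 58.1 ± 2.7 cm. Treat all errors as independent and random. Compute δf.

∂f/∂d_o = (d_i/(d_o+d_i))² = 0.346;  ∂f/∂d_i = (d_o/(d_o+d_i))² = 0.170
δf = √((∂f/∂d_o · δd_o)² + (∂f/∂d_i · δd_i)²) = √(0.172 + 0.210) = 0.618 cm

0.618 cm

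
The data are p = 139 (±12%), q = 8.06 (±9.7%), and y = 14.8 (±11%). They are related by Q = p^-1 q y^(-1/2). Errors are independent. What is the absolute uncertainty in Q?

Each factor contributes (exponent × relative error)² to (δQ/Q)²:
  (-1·δp/p)² = (-1×0.120)² = 0.0144;  (1·δq/q)² = (1×0.0970)² = 0.00941;  (−½·δy/y)² = (-0.5×0.110)² = 0.00302
δQ/Q = √(0.0268) = 0.164
Q = 0.0151, so δQ = 0.164 × 0.0151 = 0.00247.

0.00247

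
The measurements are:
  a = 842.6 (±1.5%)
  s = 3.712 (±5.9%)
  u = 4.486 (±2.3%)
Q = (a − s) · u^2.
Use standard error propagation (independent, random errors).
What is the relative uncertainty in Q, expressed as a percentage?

4.84%

Let w = a − s = 838.9. δw = √(δa² + δs²) = √(160 + 0.0480) = 12.6, so δw/w = 0.0151.
Q is then a monomial in w, u:
δQ/Q = √((δw/w)² + (2·δu/u)²) = √(0.000227 + 0.00212) = 0.0484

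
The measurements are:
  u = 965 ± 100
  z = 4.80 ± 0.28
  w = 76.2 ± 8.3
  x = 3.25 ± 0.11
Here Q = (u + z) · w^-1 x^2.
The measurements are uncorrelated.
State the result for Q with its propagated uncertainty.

Let h = u + z = 970. δh = √(δu² + δz²) = √(10000 + 0.0784) = 100, so δh/h = 0.103.
Q is then a monomial in h, w, x:
δQ/Q = √((δh/h)² + (-1·δw/w)² + (2·δx/x)²) = √(0.0106 + 0.0119 + 0.00458) = 0.165
Q = 134, so δQ = 0.165 × 134 = 22.1.

134 ± 22.1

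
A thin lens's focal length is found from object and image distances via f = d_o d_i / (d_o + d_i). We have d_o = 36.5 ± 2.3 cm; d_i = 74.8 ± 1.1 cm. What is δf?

1.05 cm

∂f/∂d_o = (d_i/(d_o+d_i))² = 0.452;  ∂f/∂d_i = (d_o/(d_o+d_i))² = 0.108
δf = √((∂f/∂d_o · δd_o)² + (∂f/∂d_i · δd_i)²) = √(1.08 + 0.0140) = 1.05 cm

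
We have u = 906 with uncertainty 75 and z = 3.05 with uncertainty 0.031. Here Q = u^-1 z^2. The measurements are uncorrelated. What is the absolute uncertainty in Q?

Q is a product of powers, so relative uncertainties combine in quadrature:
  (-1·δu/u)² = (-1×0.0828)² = 0.00685;  (2·δz/z)² = (2×0.0102)² = 0.000413
δQ/Q = √(0.00727) = 0.0852
Q = 0.0103, so δQ = 0.0852 × 0.0103 = 0.000875.

0.000875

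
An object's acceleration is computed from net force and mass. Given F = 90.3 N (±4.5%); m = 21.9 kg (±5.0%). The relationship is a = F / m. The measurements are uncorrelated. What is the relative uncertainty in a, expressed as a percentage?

6.73%

Products/powers → add relative errors in quadrature, weighted by exponent:
  (1·δF/F)² = (1×0.0450)² = 0.00202;  (-1·δm/m)² = (-1×0.0500)² = 0.00250
δa/a = √(0.00453) = 0.0673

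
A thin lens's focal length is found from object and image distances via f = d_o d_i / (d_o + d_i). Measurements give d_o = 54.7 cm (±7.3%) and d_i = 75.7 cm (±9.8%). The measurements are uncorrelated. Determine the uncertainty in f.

∂f/∂d_o = (d_i/(d_o+d_i))² = 0.337;  ∂f/∂d_i = (d_o/(d_o+d_i))² = 0.176
δf = √((∂f/∂d_o · δd_o)² + (∂f/∂d_i · δd_i)²) = √(1.81 + 1.70) = 1.87 cm

1.87 cm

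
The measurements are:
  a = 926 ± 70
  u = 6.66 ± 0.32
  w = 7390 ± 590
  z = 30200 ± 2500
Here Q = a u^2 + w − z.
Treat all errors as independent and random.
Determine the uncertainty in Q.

5640

Let p = a·u^2 = 41100. δp/p = √((1·δa/a)² + (2·δu/u)²) = √(0.00571 + 0.00923) = 0.122, so δp = 5020.
Q = p + w − z: δQ = √(δp² + δw² + δz²) = √(2.52e+07 + 3.48e+05 + 6.25e+06) = 5640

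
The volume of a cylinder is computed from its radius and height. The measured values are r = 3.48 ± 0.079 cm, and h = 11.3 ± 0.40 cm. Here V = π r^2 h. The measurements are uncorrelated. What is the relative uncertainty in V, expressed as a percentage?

5.76%

Since V is a product/quotient, work with relative uncertainties:
  (2·δr/r)² = (2×0.0227)² = 0.00206;  (1·δh/h)² = (1×0.0354)² = 0.00125
δV/V = √(0.00331) = 0.0576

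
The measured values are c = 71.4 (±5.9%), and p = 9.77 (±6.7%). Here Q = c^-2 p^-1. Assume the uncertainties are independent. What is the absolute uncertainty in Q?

Relative error in a monomial: (δQ/Q)² = Σ (nᵢ · δxᵢ/xᵢ)².
  (-2·δc/c)² = (-2×0.0590)² = 0.0139;  (-1·δp/p)² = (-1×0.0670)² = 0.00449
δQ/Q = √(0.0184) = 0.136
Q = 2.01e-05, so δQ = 0.136 × 2.01e-05 = 2.72e-06.

2.72e-06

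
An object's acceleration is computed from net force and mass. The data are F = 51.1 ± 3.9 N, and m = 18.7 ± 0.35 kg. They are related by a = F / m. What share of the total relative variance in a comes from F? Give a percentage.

94.3%

(δa/a)² = (1·δF/F)² + (-1·δm/m)²
  F term: (1×0.0763)² = 0.00582
  m term: (-1×0.0187)² = 0.000350
Total = 0.00618. Share from F = 0.00582/0.00618 = 0.943.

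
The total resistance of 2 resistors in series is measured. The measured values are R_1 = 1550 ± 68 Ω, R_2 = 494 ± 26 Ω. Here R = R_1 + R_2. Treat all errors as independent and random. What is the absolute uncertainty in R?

72.8 Ω

For a sum/difference, combine absolute errors in quadrature:
  (δR_1)² = 4620;  (δR_2)² = 676
δR = √(5300) = 72.8 Ω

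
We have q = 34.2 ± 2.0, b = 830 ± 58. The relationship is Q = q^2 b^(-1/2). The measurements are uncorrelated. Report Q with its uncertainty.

40.6 ± 4.96

Products/powers → add relative errors in quadrature, weighted by exponent:
  (2·δq/q)² = (2×0.0585)² = 0.0137;  (−½·δb/b)² = (-0.5×0.0699)² = 0.00122
δQ/Q = √(0.0149) = 0.122
Q = 40.6, so δQ = 0.122 × 40.6 = 4.96.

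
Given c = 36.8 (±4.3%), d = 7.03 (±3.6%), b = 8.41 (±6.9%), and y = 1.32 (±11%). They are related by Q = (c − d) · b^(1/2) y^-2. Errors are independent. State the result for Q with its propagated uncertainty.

Let u = c − d = 29.8. δu = √(δc² + δd²) = √(2.50 + 0.0640) = 1.60, so δu/u = 0.0538.
Q is then a monomial in u, b, y:
δQ/Q = √((δu/u)² + (½·δb/b)² + (-2·δy/y)²) = √(0.00290 + 0.00119 + 0.0484) = 0.229
Q = 49.5, so δQ = 0.229 × 49.5 = 11.4.

49.5 ± 11.4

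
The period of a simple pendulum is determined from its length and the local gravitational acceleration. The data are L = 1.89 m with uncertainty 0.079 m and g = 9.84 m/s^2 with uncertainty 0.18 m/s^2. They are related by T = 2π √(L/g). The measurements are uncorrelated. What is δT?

Relative error in a monomial: (δT/T)² = Σ (nᵢ · δxᵢ/xᵢ)².
  (½·δL/L)² = (0.5×0.0418)² = 0.000437;  (−½·δg/g)² = (-0.5×0.0183)² = 8.37e-05
δT/T = √(0.000520) = 0.0228
T = 2.75 s, so δT = 0.0228 × 2.75 = 0.0628 s.

0.0628 s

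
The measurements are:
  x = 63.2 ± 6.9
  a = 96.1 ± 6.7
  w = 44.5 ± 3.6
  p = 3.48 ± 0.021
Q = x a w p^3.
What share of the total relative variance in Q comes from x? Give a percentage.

50.4%

(δQ/Q)² = (1·δx/x)² + (1·δa/a)² + (1·δw/w)² + (3·δp/p)²
  x term: (1×0.109)² = 0.0119
  a term: (1×0.0697)² = 0.00486
  w term: (1×0.0809)² = 0.00654
  p term: (3×0.00603)² = 0.000328
Total = 0.0237. Share from x = 0.0119/0.0237 = 0.504.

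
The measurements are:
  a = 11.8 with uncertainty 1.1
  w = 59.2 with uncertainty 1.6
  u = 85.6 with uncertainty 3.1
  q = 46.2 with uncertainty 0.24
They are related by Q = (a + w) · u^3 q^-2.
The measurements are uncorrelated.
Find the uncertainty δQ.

2350

Let h = a + w = 71.0. δh = √(δa² + δw²) = √(1.21 + 2.56) = 1.94, so δh/h = 0.0273.
Q is then a monomial in h, u, q:
δQ/Q = √((δh/h)² + (3·δu/u)² + (-2·δq/q)²) = √(0.000748 + 0.0118 + 0.000108) = 0.113
Q = 20900, so δQ = 0.113 × 20900 = 2350.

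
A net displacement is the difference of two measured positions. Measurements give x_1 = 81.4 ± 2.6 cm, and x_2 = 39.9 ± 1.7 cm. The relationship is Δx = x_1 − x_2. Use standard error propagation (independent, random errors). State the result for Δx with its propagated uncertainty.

For a sum/difference, combine absolute errors in quadrature:
  (δx_1)² = 6.76;  (δx_2)² = 2.89
δΔx = √(9.65) = 3.11 cm
Δx = 41.5 cm.

41.5 ± 3.11 cm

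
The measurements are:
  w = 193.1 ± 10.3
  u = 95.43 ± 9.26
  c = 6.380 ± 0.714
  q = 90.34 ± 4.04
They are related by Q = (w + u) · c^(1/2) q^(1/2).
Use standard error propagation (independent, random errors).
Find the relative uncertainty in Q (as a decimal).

Let h = w + u = 288.5. δh = √(δw² + δu²) = √(106 + 85.7) = 13.9, so δh/h = 0.0480.
Q is then a monomial in h, c, q:
δQ/Q = √((δh/h)² + (½·δc/c)² + (½·δq/q)²) = √(0.00230 + 0.00313 + 0.000500) = 0.0770

0.0770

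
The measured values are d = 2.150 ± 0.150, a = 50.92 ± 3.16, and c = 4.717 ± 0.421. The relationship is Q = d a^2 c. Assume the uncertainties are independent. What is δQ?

4420

For a monomial Q ∝ d, a^2, c, fractional errors add in quadrature:
  (1·δd/d)² = (1×0.0698)² = 0.00487;  (2·δa/a)² = (2×0.0621)² = 0.0154;  (1·δc/c)² = (1×0.0893)² = 0.00797
δQ/Q = √(0.0282) = 0.168
Q = 26300, so δQ = 0.168 × 26300 = 4420.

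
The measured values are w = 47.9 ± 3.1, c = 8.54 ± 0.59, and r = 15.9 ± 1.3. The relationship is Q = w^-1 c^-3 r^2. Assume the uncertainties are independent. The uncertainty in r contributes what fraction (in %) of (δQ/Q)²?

(δQ/Q)² = (-1·δw/w)² + (-3·δc/c)² + (2·δr/r)²
  w term: (-1×0.0647)² = 0.00419
  c term: (-3×0.0691)² = 0.0430
  r term: (2×0.0818)² = 0.0267
Total = 0.0739. Share from r = 0.0267/0.0739 = 0.362.

36.2%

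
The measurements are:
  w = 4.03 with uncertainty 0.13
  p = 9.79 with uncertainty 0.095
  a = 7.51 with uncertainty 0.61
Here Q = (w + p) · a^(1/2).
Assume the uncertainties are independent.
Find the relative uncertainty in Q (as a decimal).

Let u = w + p = 13.8. δu = √(δw² + δp²) = √(0.0169 + 0.00903) = 0.161, so δu/u = 0.0117.
Q is then a monomial in u, a:
δQ/Q = √((δu/u)² + (½·δa/a)²) = √(0.000136 + 0.00165) = 0.0423

0.0423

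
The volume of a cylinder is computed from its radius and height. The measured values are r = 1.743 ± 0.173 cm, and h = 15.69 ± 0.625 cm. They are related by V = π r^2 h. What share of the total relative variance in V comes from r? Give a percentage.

(δV/V)² = (2·δr/r)² + (1·δh/h)²
  r term: (2×0.0993)² = 0.0394
  h term: (1×0.0398)² = 0.00159
Total = 0.0410. Share from r = 0.0394/0.0410 = 0.961.

96.1%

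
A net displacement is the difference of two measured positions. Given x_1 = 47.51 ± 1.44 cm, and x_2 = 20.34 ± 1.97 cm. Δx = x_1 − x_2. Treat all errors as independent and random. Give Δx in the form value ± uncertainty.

27.17 ± 2.44 cm

Sums and differences: (δΔx)² = Σ (cᵢ δxᵢ)².
  (δx_1)² = 2.07;  (δx_2)² = 3.88
δΔx = √(5.95) = 2.44 cm
Δx = 27.17 cm.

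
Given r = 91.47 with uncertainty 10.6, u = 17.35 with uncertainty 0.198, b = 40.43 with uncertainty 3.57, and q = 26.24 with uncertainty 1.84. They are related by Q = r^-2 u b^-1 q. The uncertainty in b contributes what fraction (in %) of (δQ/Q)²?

(δQ/Q)² = (-2·δr/r)² + (1·δu/u)² + (-1·δb/b)² + (1·δq/q)²
  r term: (-2×0.116)² = 0.0537
  u term: (1×0.0114)² = 0.000130
  b term: (-1×0.0883)² = 0.00780
  q term: (1×0.0701)² = 0.00492
Total = 0.0666. Share from b = 0.00780/0.0666 = 0.117.

11.7%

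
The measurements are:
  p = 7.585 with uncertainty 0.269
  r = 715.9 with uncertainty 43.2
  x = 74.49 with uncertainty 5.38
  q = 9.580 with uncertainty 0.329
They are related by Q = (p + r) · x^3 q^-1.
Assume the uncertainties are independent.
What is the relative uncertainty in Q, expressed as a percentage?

Let u = p + r = 723.5. δu = √(δp² + δr²) = √(0.0724 + 1870) = 43.2, so δu/u = 0.0597.
Q is then a monomial in u, x, q:
δQ/Q = √((δu/u)² + (3·δx/x)² + (-1·δq/q)²) = √(0.00357 + 0.0469 + 0.00118) = 0.227

22.7%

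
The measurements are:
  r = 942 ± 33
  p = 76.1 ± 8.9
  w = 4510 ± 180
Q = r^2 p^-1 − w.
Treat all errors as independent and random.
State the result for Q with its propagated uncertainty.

Let h = r^2·p^-1 = 11700. δh/h = √((2·δr/r)² + (-1·δp/p)²) = √(0.00491 + 0.0137) = 0.136, so δh = 1590.
Q = h − w: δQ = √(δh² + δw²) = √(2.53e+06 + 32400) = 1600
Q = 7150.

7150 ± 1600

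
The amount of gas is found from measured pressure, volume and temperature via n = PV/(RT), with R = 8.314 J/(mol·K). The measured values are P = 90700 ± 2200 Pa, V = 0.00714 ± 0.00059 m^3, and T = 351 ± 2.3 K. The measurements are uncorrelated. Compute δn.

0.0192 mol

Relative error in a monomial: (δn/n)² = Σ (nᵢ · δxᵢ/xᵢ)².
  (1·δP/P)² = (1×0.0243)² = 0.000588;  (1·δV/V)² = (1×0.0826)² = 0.00683;  (-1·δT/T)² = (-1×0.00655)² = 4.29e-05
δn/n = √(0.00746) = 0.0864
n = 0.222 mol, so δn = 0.0864 × 0.222 = 0.0192 mol.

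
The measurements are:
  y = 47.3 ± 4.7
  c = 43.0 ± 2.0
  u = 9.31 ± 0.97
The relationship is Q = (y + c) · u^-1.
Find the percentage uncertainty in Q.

11.9%

Let w = y + c = 90.3. δw = √(δy² + δc²) = √(22.1 + 4.00) = 5.11, so δw/w = 0.0566.
Q is then a monomial in w, u:
δQ/Q = √((δw/w)² + (-1·δu/u)²) = √(0.00320 + 0.0109) = 0.119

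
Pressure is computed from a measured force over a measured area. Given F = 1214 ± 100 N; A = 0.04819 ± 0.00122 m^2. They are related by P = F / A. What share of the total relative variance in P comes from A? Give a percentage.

8.63%

(δP/P)² = (1·δF/F)² + (-1·δA/A)²
  F term: (1×0.0824)² = 0.00679
  A term: (-1×0.0253)² = 0.000641
Total = 0.00743. Share from A = 0.000641/0.00743 = 0.0863.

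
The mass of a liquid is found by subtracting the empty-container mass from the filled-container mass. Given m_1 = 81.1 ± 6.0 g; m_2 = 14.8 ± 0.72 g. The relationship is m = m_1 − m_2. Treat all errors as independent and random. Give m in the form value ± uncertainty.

For a sum/difference, combine absolute errors in quadrature:
  (δm_1)² = 36.0;  (δm_2)² = 0.518
δm = √(36.5) = 6.04 g
m = 66.3 g.

66.3 ± 6.04 g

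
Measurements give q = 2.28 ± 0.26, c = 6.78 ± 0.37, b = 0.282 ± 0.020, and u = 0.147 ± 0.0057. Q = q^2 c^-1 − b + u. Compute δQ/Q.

0.287

Let p = q^2·c^-1 = 0.767. δp/p = √((2·δq/q)² + (-1·δc/c)²) = √(0.0520 + 0.00298) = 0.235, so δp = 0.180.
Q = p − b + u: δQ = √(δp² + δb² + δu²) = √(0.0323 + 0.000400 + 3.25e-05) = 0.181
Q = 0.632, so δQ/Q = 0.181/0.632 = 0.287.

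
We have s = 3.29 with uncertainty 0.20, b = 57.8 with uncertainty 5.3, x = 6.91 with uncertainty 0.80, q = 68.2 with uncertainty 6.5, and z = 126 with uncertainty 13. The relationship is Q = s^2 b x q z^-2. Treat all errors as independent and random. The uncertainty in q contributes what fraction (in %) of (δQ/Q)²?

10.3%

(δQ/Q)² = (2·δs/s)² + (1·δb/b)² + (1·δx/x)² + (1·δq/q)² + (-2·δz/z)²
  s term: (2×0.0608)² = 0.0148
  b term: (1×0.0917)² = 0.00841
  x term: (1×0.116)² = 0.0134
  q term: (1×0.0953)² = 0.00908
  z term: (-2×0.103)² = 0.0426
Total = 0.0883. Share from q = 0.00908/0.0883 = 0.103.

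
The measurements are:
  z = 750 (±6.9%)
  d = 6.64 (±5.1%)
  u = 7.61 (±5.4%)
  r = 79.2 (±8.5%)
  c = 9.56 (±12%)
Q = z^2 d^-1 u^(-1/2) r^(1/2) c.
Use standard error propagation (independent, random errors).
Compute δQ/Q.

Q is a product of powers, so relative uncertainties combine in quadrature:
  (2·δz/z)² = (2×0.0690)² = 0.0190;  (-1·δd/d)² = (-1×0.0510)² = 0.00260;  (−½·δu/u)² = (-0.5×0.0540)² = 0.000729;  (½·δr/r)² = (0.5×0.0850)² = 0.00181;  (1·δc/c)² = (1×0.120)² = 0.0144
δQ/Q = √(0.0386) = 0.196

0.196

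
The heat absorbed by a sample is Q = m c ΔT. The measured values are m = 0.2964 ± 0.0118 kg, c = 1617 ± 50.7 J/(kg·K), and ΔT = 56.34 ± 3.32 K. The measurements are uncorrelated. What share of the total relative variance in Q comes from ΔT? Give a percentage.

(δQ/Q)² = (1·δm/m)² + (1·δc/c)² + (1·δΔT/ΔT)²
  m term: (1×0.0398)² = 0.00158
  c term: (1×0.0314)² = 0.000983
  ΔT term: (1×0.0589)² = 0.00347
Total = 0.00604. Share from ΔT = 0.00347/0.00604 = 0.575.

57.5%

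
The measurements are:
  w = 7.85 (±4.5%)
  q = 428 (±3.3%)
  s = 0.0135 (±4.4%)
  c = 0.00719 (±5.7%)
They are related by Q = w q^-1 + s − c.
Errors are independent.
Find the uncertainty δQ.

Let p = w·q^-1 = 0.0183. δp/p = √((1·δw/w)² + (-1·δq/q)²) = √(0.00202 + 0.00109) = 0.0558, so δp = 0.00102.
Q = p + s − c: δQ = √(δp² + δs² + δc²) = √(1.05e-06 + 3.53e-07 + 1.68e-07) = 0.00125

0.00125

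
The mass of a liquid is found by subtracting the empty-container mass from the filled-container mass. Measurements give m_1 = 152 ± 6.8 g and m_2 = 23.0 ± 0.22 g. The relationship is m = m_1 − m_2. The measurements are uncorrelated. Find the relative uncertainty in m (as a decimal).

Each term contributes (cᵢ δxᵢ)² to (δm)²:
  (δm_1)² = 46.2;  (δm_2)² = 0.0484
δm = √(46.3) = 6.80 g
m = 129 g, so δm/m = 6.80/129 = 0.0527.

0.0527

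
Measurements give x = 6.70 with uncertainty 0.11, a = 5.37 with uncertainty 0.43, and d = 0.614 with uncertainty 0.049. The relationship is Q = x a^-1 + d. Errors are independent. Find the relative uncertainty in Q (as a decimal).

Let p = x·a^-1 = 1.25. δp/p = √((1·δx/x)² + (-1·δa/a)²) = √(0.000270 + 0.00641) = 0.0817, so δp = 0.102.
Q = p + d: δQ = √(δp² + δd²) = √(0.0104 + 0.00240) = 0.113
Q = 1.86, so δQ/Q = 0.113/1.86 = 0.0608.

0.0608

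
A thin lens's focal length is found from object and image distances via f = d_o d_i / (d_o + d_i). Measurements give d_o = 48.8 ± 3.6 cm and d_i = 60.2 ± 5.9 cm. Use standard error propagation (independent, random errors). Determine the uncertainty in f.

∂f/∂d_o = (d_i/(d_o+d_i))² = 0.305;  ∂f/∂d_i = (d_o/(d_o+d_i))² = 0.200
δf = √((∂f/∂d_o · δd_o)² + (∂f/∂d_i · δd_i)²) = √(1.21 + 1.40) = 1.61 cm

1.61 cm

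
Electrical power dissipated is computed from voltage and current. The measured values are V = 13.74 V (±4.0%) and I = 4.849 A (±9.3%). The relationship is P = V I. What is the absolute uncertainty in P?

For a monomial P ∝ V, I, fractional errors add in quadrature:
  (1·δV/V)² = (1×0.0400)² = 0.00160;  (1·δI/I)² = (1×0.0930)² = 0.00865
δP/P = √(0.0102) = 0.101
P = 66.63 W, so δP = 0.101 × 66.63 = 6.74 W.

6.74 W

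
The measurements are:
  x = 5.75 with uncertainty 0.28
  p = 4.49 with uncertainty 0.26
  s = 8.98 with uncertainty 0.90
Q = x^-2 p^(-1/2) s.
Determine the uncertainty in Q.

Since Q is a product/quotient, work with relative uncertainties:
  (-2·δx/x)² = (-2×0.0487)² = 0.00949;  (−½·δp/p)² = (-0.5×0.0579)² = 0.000838;  (1·δs/s)² = (1×0.100)² = 0.0100
δQ/Q = √(0.0204) = 0.143
Q = 0.128, so δQ = 0.143 × 0.128 = 0.0183.

0.0183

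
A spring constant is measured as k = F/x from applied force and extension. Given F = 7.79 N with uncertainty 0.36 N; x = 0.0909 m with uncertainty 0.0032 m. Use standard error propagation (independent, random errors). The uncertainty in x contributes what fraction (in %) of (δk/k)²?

(δk/k)² = (1·δF/F)² + (-1·δx/x)²
  F term: (1×0.0462)² = 0.00214
  x term: (-1×0.0352)² = 0.00124
Total = 0.00337. Share from x = 0.00124/0.00337 = 0.367.

36.7%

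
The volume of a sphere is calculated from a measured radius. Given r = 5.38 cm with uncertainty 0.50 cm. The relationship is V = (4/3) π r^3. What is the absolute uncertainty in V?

V is a product of powers, so relative uncertainties combine in quadrature:
  (3·δr/r)² = (3×0.0929)² = 0.0777
δV/V = √(0.0777) = 0.279
V = 652 cm^3, so δV = 0.279 × 652 = 182 cm^3.

182 cm^3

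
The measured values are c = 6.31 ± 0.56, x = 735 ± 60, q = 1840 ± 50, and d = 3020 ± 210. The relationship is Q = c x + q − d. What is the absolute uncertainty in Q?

599

Let p = c·x = 4640. δp/p = √((1·δc/c)² + (1·δx/x)²) = √(0.00788 + 0.00666) = 0.121, so δp = 559.
Q = p + q − d: δQ = √(δp² + δq² + δd²) = √(3.13e+05 + 2500 + 44100) = 599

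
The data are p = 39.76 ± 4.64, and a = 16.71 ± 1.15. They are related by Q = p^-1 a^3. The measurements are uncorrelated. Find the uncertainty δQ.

27.8

Each factor contributes (exponent × relative error)² to (δQ/Q)²:
  (-1·δp/p)² = (-1×0.117)² = 0.0136;  (3·δa/a)² = (3×0.0688)² = 0.0426
δQ/Q = √(0.0562) = 0.237
Q = 117.3, so δQ = 0.237 × 117.3 = 27.8.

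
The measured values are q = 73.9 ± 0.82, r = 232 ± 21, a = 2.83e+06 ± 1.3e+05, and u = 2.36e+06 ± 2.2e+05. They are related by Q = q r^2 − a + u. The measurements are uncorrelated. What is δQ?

7.65e+05

Let p = q·r^2 = 3.98e+06. δp/p = √((1·δq/q)² + (2·δr/r)²) = √(0.000123 + 0.0328) = 0.181, so δp = 7.21e+05.
Q = p − a + u: δQ = √(δp² + δa² + δu²) = √(5.2e+11 + 1.69e+10 + 4.84e+10) = 7.65e+05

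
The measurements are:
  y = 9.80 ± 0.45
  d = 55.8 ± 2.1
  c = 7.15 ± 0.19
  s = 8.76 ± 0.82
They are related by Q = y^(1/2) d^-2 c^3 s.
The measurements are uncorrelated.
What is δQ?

0.470

For a monomial Q ∝ y^(1/2), d^-2, c^3, s, fractional errors add in quadrature:
  (½·δy/y)² = (0.5×0.0459)² = 0.000527;  (-2·δd/d)² = (-2×0.0376)² = 0.00567;  (3·δc/c)² = (3×0.0266)² = 0.00636;  (1·δs/s)² = (1×0.0936)² = 0.00876
δQ/Q = √(0.0213) = 0.146
Q = 3.22, so δQ = 0.146 × 3.22 = 0.470.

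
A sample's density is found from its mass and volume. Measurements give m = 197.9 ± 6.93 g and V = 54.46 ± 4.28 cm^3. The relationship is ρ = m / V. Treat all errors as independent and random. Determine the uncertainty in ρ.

0.313 g/cm^3

Relative error in a monomial: (δρ/ρ)² = Σ (nᵢ · δxᵢ/xᵢ)².
  (1·δm/m)² = (1×0.0350)² = 0.00123;  (-1·δV/V)² = (-1×0.0786)² = 0.00618
δρ/ρ = √(0.00740) = 0.0860
ρ = 3.634 g/cm^3, so δρ = 0.0860 × 3.634 = 0.313 g/cm^3.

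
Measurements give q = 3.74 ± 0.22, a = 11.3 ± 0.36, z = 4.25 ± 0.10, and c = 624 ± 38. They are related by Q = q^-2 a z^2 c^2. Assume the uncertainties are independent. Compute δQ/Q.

0.179

For a monomial Q ∝ q^-2, a, z^2, c^2, fractional errors add in quadrature:
  (-2·δq/q)² = (-2×0.0588)² = 0.0138;  (1·δa/a)² = (1×0.0319)² = 0.00101;  (2·δz/z)² = (2×0.0235)² = 0.00221;  (2·δc/c)² = (2×0.0609)² = 0.0148
δQ/Q = √(0.0319) = 0.179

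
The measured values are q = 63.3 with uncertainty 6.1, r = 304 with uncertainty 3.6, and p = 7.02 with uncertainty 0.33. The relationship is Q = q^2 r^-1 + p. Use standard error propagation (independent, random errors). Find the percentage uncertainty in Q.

12.7%

Let w = q^2·r^-1 = 13.2. δw/w = √((2·δq/q)² + (-1·δr/r)²) = √(0.0371 + 0.000140) = 0.193, so δw = 2.55.
Q = w + p: δQ = √(δw² + δp²) = √(6.48 + 0.109) = 2.57
Q = 20.2, so δQ/Q = 2.57/20.2 = 0.127.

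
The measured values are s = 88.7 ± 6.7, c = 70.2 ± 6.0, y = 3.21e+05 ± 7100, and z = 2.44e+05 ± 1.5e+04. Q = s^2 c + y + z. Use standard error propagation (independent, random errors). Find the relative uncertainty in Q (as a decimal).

Let p = s^2·c = 5.52e+05. δp/p = √((2·δs/s)² + (1·δc/c)²) = √(0.0228 + 0.00731) = 0.174, so δp = 95900.
Q = p + y + z: δQ = √(δp² + δy² + δz²) = √(9.19e+09 + 5.04e+07 + 2.25e+08) = 97300
Q = 1.12e+06, so δQ/Q = 97300/1.12e+06 = 0.0871.

0.0871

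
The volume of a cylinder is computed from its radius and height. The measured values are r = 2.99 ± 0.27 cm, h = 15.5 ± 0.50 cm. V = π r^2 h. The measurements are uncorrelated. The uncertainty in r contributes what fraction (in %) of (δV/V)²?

96.9%

(δV/V)² = (2·δr/r)² + (1·δh/h)²
  r term: (2×0.0903)² = 0.0326
  h term: (1×0.0323)² = 0.00104
Total = 0.0337. Share from r = 0.0326/0.0337 = 0.969.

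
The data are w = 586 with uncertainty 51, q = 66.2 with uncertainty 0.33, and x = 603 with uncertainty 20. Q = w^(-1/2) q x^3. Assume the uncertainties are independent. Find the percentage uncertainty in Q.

10.9%

Q is a product of powers, so relative uncertainties combine in quadrature:
  (−½·δw/w)² = (-0.5×0.0870)² = 0.00189;  (1·δq/q)² = (1×0.00498)² = 2.48e-05;  (3·δx/x)² = (3×0.0332)² = 0.00990
δQ/Q = √(0.0118) = 0.109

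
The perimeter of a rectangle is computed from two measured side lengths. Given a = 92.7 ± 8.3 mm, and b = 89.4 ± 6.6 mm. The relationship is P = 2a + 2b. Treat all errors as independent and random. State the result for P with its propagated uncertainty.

For a sum/difference, combine absolute errors in quadrature:
  (2·δa)² = 276;  (2·δb)² = 174
δP = √(450) = 21.2 mm
P = 364 mm.

364 ± 21.2 mm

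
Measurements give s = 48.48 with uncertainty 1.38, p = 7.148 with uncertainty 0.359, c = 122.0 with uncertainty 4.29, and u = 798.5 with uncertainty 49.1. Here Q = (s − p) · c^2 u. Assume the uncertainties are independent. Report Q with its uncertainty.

(4.912 ± 0.489) × 10^8

Let w = s − p = 41.33. δw = √(δs² + δp²) = √(1.90 + 0.129) = 1.43, so δw/w = 0.0345.
Q is then a monomial in w, c, u:
δQ/Q = √((δw/w)² + (2·δc/c)² + (1·δu/u)²) = √(0.00119 + 0.00495 + 0.00378) = 0.0996
Q = 4.912e+08, so δQ = 0.0996 × 4.912e+08 = 4.89e+07.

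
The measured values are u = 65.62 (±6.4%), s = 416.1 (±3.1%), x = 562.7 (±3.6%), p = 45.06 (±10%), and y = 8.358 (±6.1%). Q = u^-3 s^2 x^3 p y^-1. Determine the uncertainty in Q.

Each factor contributes (exponent × relative error)² to (δQ/Q)²:
  (-3·δu/u)² = (-3×0.0640)² = 0.0369;  (2·δs/s)² = (2×0.0310)² = 0.00384;  (3·δx/x)² = (3×0.0360)² = 0.0117;  (1·δp/p)² = (1×0.100)² = 0.0100;  (-1·δy/y)² = (-1×0.0610)² = 0.00372
δQ/Q = √(0.0661) = 0.257
Q = 5.886e+08, so δQ = 0.257 × 5.886e+08 = 1.51e+08.

1.51e+08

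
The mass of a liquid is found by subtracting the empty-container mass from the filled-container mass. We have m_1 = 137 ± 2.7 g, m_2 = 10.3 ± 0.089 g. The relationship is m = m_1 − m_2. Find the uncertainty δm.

2.70 g

For a sum/difference, combine absolute errors in quadrature:
  (δm_1)² = 7.29;  (δm_2)² = 0.00792
δm = √(7.30) = 2.70 g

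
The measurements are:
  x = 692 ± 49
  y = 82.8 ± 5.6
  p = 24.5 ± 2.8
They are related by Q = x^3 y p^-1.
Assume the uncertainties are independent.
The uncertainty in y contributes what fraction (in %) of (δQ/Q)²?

(δQ/Q)² = (3·δx/x)² + (1·δy/y)² + (-1·δp/p)²
  x term: (3×0.0708)² = 0.0451
  y term: (1×0.0676)² = 0.00457
  p term: (-1×0.114)² = 0.0131
Total = 0.0628. Share from y = 0.00457/0.0628 = 0.0729.

7.29%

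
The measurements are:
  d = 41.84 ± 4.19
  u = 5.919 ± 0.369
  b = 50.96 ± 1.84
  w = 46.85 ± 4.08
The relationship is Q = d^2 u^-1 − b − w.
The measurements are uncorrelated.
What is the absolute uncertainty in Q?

Let p = d^2·u^-1 = 295.8. δp/p = √((2·δd/d)² + (-1·δu/u)²) = √(0.0401 + 0.00389) = 0.210, so δp = 62.0.
Q = p − b − w: δQ = √(δp² + δb² + δw²) = √(3850 + 3.39 + 16.6) = 62.2

62.2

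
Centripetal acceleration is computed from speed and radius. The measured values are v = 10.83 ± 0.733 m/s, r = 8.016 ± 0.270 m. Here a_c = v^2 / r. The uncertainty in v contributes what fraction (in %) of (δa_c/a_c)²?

(δa_c/a_c)² = (2·δv/v)² + (-1·δr/r)²
  v term: (2×0.0677)² = 0.0183
  r term: (-1×0.0337)² = 0.00113
Total = 0.0195. Share from v = 0.0183/0.0195 = 0.942.

94.2%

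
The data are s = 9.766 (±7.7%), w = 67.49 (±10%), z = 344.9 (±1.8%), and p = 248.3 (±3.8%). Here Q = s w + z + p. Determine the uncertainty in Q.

83.9

Let h = s·w = 659.1. δh/h = √((1·δs/s)² + (1·δw/w)²) = √(0.00593 + 0.0100) = 0.126, so δh = 83.2.
Q = h + z + p: δQ = √(δh² + δz² + δp²) = √(6920 + 38.5 + 89.0) = 83.9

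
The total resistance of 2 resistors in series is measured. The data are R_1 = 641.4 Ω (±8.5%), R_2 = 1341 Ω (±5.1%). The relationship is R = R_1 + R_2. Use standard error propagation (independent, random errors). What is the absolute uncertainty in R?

Sums and differences: (δR)² = Σ (cᵢ δxᵢ)².
  (δR_1)² = 2970;  (δR_2)² = 4680
δR = √(7650) = 87.5 Ω

87.5 Ω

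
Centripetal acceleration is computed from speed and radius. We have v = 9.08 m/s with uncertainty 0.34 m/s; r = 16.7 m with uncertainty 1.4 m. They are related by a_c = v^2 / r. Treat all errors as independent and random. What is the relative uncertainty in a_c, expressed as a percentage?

Each factor contributes (exponent × relative error)² to (δa_c/a_c)²:
  (2·δv/v)² = (2×0.0374)² = 0.00561;  (-1·δr/r)² = (-1×0.0838)² = 0.00703
δa_c/a_c = √(0.0126) = 0.112

11.2%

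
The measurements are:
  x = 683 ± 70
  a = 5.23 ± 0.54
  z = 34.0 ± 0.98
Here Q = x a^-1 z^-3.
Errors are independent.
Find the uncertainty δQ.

0.000562

Products/powers → add relative errors in quadrature, weighted by exponent:
  (1·δx/x)² = (1×0.102)² = 0.0105;  (-1·δa/a)² = (-1×0.103)² = 0.0107;  (-3·δz/z)² = (-3×0.0288)² = 0.00748
δQ/Q = √(0.0286) = 0.169
Q = 0.00332, so δQ = 0.169 × 0.00332 = 0.000562.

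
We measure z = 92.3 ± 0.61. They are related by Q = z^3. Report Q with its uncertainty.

Products/powers → add relative errors in quadrature, weighted by exponent:
  (3·δz/z)² = (3×0.00661)² = 0.000393
δQ/Q = √(0.000393) = 0.0198
Q = 7.86e+05, so δQ = 0.0198 × 7.86e+05 = 15600.

(7.86 ± 0.156) × 10^5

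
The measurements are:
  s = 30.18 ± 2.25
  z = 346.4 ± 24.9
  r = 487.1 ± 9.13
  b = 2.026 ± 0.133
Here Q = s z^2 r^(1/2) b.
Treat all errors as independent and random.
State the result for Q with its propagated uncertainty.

(1.619 ± 0.283) × 10^8

For a monomial Q ∝ s, z^2, r^(1/2), b, fractional errors add in quadrature:
  (1·δs/s)² = (1×0.0746)² = 0.00556;  (2·δz/z)² = (2×0.0719)² = 0.0207;  (½·δr/r)² = (0.5×0.0187)² = 8.78e-05;  (1·δb/b)² = (1×0.0656)² = 0.00431
δQ/Q = √(0.0306) = 0.175
Q = 1.619e+08, so δQ = 0.175 × 1.619e+08 = 2.83e+07.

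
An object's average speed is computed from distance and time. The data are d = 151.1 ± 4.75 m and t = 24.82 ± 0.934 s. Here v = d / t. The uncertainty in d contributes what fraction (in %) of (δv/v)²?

41.1%

(δv/v)² = (1·δd/d)² + (-1·δt/t)²
  d term: (1×0.0314)² = 0.000988
  t term: (-1×0.0376)² = 0.00142
Total = 0.00240. Share from d = 0.000988/0.00240 = 0.411.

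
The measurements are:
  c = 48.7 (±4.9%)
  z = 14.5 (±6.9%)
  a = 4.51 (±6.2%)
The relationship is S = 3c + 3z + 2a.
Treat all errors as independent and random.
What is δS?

Absolute uncertainties add in quadrature for a linear combination:
  (3·δc)² = 51.2;  (3·δz)² = 9.01;  (2·δa)² = 0.313
δS = √(60.6) = 7.78

7.78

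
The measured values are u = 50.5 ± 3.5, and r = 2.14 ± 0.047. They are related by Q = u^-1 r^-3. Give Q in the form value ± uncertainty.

0.00202 ± 0.000193

Since Q is a product/quotient, work with relative uncertainties:
  (-1·δu/u)² = (-1×0.0693)² = 0.00480;  (-3·δr/r)² = (-3×0.0220)² = 0.00434
δQ/Q = √(0.00914) = 0.0956
Q = 0.00202, so δQ = 0.0956 × 0.00202 = 0.000193.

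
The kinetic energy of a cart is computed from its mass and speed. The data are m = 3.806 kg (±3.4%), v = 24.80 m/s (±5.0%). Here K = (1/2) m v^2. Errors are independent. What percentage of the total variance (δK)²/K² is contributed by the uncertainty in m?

10.4%

(δK/K)² = (1·δm/m)² + (2·δv/v)²
  m term: (1×0.0340)² = 0.00116
  v term: (2×0.0500)² = 0.0100
Total = 0.0112. Share from m = 0.00116/0.0112 = 0.104.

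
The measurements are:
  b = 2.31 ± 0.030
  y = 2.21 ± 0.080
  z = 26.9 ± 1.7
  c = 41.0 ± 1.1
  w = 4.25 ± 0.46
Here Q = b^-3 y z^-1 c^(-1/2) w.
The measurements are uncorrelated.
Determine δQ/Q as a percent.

13.7%

Products/powers → add relative errors in quadrature, weighted by exponent:
  (-3·δb/b)² = (-3×0.0130)² = 0.00152;  (1·δy/y)² = (1×0.0362)² = 0.00131;  (-1·δz/z)² = (-1×0.0632)² = 0.00399;  (−½·δc/c)² = (-0.5×0.0268)² = 0.000180;  (1·δw/w)² = (1×0.108)² = 0.0117
δQ/Q = √(0.0187) = 0.137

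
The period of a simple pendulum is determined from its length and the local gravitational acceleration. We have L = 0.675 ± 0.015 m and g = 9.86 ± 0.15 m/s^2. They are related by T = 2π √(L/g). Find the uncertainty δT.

0.0221 s

Products/powers → add relative errors in quadrature, weighted by exponent:
  (½·δL/L)² = (0.5×0.0222)² = 0.000123;  (−½·δg/g)² = (-0.5×0.0152)² = 5.79e-05
δT/T = √(0.000181) = 0.0135
T = 1.64 s, so δT = 0.0135 × 1.64 = 0.0221 s.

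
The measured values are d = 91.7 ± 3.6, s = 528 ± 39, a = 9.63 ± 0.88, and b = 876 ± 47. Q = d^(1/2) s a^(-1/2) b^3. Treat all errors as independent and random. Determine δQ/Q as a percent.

18.4%

Q is a product of powers, so relative uncertainties combine in quadrature:
  (½·δd/d)² = (0.5×0.0393)² = 0.000385;  (1·δs/s)² = (1×0.0739)² = 0.00546;  (−½·δa/a)² = (-0.5×0.0914)² = 0.00209;  (3·δb/b)² = (3×0.0537)² = 0.0259
δQ/Q = √(0.0338) = 0.184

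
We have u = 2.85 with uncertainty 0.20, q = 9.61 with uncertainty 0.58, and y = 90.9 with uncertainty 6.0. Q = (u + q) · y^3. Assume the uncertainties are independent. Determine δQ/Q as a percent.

20.4%

Let w = u + q = 12.5. δw = √(δu² + δq²) = √(0.0400 + 0.336) = 0.614, so δw/w = 0.0492.
Q is then a monomial in w, y:
δQ/Q = √((δw/w)² + (3·δy/y)²) = √(0.00242 + 0.0392) = 0.204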